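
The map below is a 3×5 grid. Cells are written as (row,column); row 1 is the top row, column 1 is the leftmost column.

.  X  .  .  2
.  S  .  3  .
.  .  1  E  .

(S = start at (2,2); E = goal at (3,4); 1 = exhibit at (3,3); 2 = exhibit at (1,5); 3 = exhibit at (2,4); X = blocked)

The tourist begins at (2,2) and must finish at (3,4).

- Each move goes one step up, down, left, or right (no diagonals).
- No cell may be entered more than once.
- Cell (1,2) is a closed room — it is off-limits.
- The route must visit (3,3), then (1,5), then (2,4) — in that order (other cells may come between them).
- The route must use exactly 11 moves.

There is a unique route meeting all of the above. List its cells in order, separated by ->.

The waypoints must appear in the order (3,3), (1,5), (2,4), with no cell reused.
Route from (2,2): left 1 to (2,1), down 1 to (3,1), right 2 to (3,3), up 2 to (1,3), right 2 to (1,5), down 1 to (2,5), left 1 to (2,4), down 1 to (3,4) — 11 moves in all.
Check: order respected (1 at step 4, 2 at step 8, 3 at step 10); 11 moves as required.

(2,2) -> (2,1) -> (3,1) -> (3,2) -> (3,3) -> (2,3) -> (1,3) -> (1,4) -> (1,5) -> (2,5) -> (2,4) -> (3,4)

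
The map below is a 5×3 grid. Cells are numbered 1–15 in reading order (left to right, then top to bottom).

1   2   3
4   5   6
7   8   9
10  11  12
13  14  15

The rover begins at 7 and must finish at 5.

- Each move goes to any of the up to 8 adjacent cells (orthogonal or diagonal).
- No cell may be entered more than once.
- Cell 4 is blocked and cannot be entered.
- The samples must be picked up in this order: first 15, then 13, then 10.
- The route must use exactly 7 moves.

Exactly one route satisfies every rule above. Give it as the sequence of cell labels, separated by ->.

7 -> 11 -> 15 -> 14 -> 13 -> 10 -> 8 -> 5

The waypoints must appear in the order 15, 13, 10, with no cell reused.
Route from 7: 2× down-right (reaching 15), 2× left (reaching 13), up to 10, up-right to 8, up to 5 — 7 moves in all.
Check: order respected (15 at step 2, 13 at step 4, 10 at step 5); 7 moves as required.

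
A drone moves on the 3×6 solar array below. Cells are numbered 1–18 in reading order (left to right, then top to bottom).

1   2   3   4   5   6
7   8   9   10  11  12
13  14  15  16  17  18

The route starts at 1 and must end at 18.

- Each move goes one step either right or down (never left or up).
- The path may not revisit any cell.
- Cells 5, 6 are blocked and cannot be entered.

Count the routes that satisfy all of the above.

18

A right/down-only route from 1 to 18 makes exactly 2 down-moves and 5 right-moves in some order.
With no other constraints that would be C(7,2) = 21 routes.
Subtract routes through each blocked cell (inclusion–exclusion for overlaps): − through 5: 3 − through 6: 1 + through 5&6: 1 → 18.
That gives 18 routes.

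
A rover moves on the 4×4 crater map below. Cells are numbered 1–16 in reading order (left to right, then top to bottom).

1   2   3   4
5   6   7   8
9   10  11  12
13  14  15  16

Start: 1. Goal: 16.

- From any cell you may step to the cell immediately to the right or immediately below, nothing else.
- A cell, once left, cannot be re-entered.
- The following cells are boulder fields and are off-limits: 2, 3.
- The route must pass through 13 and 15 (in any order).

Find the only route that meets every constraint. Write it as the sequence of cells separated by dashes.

Moves only go right or down, so the column and row indices never decrease.
Route from 1: 3× down (reaching 13), 3× right (reaching 16) — 6 moves in all.
Check: all required cells visited.

1 - 5 - 9 - 13 - 14 - 15 - 16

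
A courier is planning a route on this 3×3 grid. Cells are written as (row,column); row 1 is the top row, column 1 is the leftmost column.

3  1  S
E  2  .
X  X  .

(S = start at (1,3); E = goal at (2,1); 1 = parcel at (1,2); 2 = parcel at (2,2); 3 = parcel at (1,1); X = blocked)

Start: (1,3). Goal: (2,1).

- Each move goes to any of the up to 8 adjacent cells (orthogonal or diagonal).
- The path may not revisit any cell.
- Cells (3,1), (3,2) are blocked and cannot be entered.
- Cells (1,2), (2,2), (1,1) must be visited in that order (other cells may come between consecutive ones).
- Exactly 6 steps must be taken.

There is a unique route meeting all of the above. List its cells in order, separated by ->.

The waypoints must appear in the order (1,2), (2,2), (1,1), with no cell reused.
Route from (1,3): left to (1,2), down-right to (2,3), down to (3,3), 2× up-left (reaching (1,1)), down to (2,1) — 6 moves in all.
Check: order respected (1 at step 1, 2 at step 4, 3 at step 5); 6 moves as required.

(1,3) -> (1,2) -> (2,3) -> (3,3) -> (2,2) -> (1,1) -> (2,1)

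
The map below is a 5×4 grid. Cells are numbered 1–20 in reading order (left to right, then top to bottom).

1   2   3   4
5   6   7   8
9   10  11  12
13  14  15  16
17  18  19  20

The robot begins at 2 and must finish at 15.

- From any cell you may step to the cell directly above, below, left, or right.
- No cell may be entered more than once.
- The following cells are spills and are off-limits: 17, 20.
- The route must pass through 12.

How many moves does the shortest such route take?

Any route passes through 12 somewhere between 2 and 15. Summing Manhattan distances along the two legs (2 → 12 → 15) gives a lower bound of 4 + 2 = 6 moves.
A route of 6 moves achieves this: 2 → 6 → 10 → 11 → 12 → 16 → 15.
Since 6 matches the lower bound, it is optimal.

6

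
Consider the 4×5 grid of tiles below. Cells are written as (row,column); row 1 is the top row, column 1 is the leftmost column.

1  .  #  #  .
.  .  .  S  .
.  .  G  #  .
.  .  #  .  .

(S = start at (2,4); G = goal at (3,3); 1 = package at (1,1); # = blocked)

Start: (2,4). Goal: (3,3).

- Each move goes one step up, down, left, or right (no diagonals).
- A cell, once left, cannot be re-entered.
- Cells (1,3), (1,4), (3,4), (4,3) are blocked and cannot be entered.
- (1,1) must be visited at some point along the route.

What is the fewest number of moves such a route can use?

8

Any route passes through (1,1) somewhere between (2,4) and (3,3). Summing Manhattan distances along the two legs ((2,4) → (1,1) → (3,3)) gives a lower bound of 4 + 4 = 8 moves.
A route of 8 moves achieves this: (2,4) → (2,3) → (2,2) → (1,2) → (1,1) → (2,1) → (3,1) → (3,2) → (3,3).
Since 8 matches the lower bound, it is optimal.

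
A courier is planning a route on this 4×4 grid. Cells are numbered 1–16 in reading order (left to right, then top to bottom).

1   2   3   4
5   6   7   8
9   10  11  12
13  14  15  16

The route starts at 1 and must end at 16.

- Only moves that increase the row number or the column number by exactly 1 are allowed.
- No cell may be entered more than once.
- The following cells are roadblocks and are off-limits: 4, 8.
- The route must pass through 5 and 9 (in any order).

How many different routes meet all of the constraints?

4

A right/down-only route from 1 to 16 makes exactly 3 down-moves and 3 right-moves in some order.
With no other constraints that would be C(6,3) = 20 routes.
A monotone route can only reach the required cells in the order 5, 9, so split there and multiply the segment counts (each segment already excludes blocked cells): 1→5: 1; 5→9: 1; 9→16: 4; product = 4.
That gives 4 routes.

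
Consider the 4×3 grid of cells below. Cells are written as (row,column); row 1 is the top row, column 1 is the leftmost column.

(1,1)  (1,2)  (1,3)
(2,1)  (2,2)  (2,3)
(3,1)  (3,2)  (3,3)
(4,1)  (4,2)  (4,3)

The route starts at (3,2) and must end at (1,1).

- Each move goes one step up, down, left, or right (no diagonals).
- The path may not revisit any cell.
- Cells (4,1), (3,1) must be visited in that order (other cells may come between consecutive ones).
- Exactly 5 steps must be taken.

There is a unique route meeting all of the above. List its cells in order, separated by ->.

The waypoints must appear in the order (4,1), (3,1), with no cell reused.
Route from (3,2): down 1 to (4,2), left 1 to (4,1), up 3 to (1,1) — 5 moves in all.
Check: order respected ((4,1) at step 2, (3,1) at step 3); 5 moves as required.

(3,2) -> (4,2) -> (4,1) -> (3,1) -> (2,1) -> (1,1)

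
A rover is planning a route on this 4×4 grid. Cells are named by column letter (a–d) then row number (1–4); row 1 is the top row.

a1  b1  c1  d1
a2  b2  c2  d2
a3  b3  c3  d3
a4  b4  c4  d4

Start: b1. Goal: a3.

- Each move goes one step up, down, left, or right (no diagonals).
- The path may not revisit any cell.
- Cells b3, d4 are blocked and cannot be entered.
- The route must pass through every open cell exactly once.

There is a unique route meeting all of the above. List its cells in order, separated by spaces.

b1 a1 a2 b2 c2 c1 d1 d2 d3 c3 c4 b4 a4 a3

Need to visit all 14 open cells exactly once, starting at b1 and ending at a3.
Route from b1: left to a1, down to a2, 2× right (reaching c2), up to c1, right to d1, 2× down (reaching d3), left to c3, down to c4, 2× left (reaching a4), up to a3 — 13 moves in all.
Check: all 14 open cells covered.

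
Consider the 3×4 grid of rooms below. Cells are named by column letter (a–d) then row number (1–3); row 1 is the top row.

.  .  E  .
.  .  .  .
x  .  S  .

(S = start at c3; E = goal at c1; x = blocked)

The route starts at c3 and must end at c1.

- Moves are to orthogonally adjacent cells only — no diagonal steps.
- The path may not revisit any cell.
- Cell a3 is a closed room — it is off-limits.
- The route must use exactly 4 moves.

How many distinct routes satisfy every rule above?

Need simple routes of exactly 4 moves from c3 to c1 (Manhattan distance 2, so 1 moves are spent on a detour and 1 undoing it).
Enumerating: c3 c2 b2 b1 c1 | c3 c2 d2 d1 c1 | c3 b3 b2 b1 c1 | c3 b3 b2 c2 c1 | c3 d3 d2 d1 c1 | c3 d3 d2 c2 c1.
That gives 6 routes.

6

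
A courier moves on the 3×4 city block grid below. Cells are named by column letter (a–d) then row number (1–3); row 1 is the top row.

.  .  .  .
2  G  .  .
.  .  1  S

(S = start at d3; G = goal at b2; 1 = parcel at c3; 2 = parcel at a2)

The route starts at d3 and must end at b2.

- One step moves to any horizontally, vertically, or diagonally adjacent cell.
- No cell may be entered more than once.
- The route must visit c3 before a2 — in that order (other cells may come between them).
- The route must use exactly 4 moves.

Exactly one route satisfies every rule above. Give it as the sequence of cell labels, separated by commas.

The waypoints must appear in the order c3, a2, with no cell reused.
Route from d3: left 2 to b3, up-left 1 to a2, right 1 to b2 — 4 moves in all.
Check: order respected (1 at step 1, 2 at step 3); 4 moves as required.

d3, c3, b3, a2, b2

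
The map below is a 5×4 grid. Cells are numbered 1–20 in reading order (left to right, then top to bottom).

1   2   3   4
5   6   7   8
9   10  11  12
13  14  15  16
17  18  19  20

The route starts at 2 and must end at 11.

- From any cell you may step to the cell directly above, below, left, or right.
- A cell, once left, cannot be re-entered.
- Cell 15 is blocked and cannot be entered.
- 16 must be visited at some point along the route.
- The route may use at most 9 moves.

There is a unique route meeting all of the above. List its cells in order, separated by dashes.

Any route must reach 16 and still end at 11 within 9 moves, so the order of the required stops is forced.
Route from 2: 4× down (reaching 18), 2× right (reaching 20), 2× up (reaching 12), left to 11 — 9 moves in all.
Check: all required cells visited; 9 ≤ 9 moves.

2 - 6 - 10 - 14 - 18 - 19 - 20 - 16 - 12 - 11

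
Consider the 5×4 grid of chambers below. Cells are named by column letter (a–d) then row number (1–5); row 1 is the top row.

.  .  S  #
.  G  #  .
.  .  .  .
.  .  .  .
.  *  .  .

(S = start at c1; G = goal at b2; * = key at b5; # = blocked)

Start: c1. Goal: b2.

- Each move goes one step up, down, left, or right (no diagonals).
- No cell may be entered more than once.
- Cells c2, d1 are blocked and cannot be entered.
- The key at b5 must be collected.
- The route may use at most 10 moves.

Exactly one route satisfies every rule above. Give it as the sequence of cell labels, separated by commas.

c1, b1, a1, a2, a3, a4, a5, b5, b4, b3, b2

Any route must reach b5 and still end at b2 within 10 moves, so the order of the required stops is forced.
Route from c1: left 2 to a1, down 4 to a5, right 1 to b5, up 3 to b2 — 10 moves in all.
Check: all required cells visited; 10 ≤ 10 moves.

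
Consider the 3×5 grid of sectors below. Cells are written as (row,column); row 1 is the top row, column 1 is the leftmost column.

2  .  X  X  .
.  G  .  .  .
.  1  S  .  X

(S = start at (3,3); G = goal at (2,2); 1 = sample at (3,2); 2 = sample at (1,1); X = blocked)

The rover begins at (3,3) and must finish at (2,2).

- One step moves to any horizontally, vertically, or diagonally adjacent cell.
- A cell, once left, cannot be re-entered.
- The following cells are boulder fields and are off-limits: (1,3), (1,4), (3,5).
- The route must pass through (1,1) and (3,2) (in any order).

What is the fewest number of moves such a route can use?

4

Any route passes through (1,1) and (3,2) in some order between (3,3) and (2,2). Summing Chebyshev distances along each leg and taking the cheapest ordering ((3,3) → (3,2) → (1,1) → (2,2)) gives a lower bound of 1 + 2 + 1 = 4 moves.
A route of 4 moves achieves this: (3,3) → (3,2) → (2,1) → (1,1) → (2,2).
Since 4 matches the lower bound, it is optimal.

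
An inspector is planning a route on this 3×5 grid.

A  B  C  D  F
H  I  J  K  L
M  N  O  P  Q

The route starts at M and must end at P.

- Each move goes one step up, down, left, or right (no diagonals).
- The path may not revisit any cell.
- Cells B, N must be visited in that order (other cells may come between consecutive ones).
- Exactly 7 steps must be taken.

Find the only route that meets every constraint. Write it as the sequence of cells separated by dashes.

The waypoints must appear in the order B, N, with no cell reused.
Route from M: up 2 to A, right 1 to B, down 2 to N, right 2 to P — 7 moves in all.
Check: order respected (B at step 3, N at step 5); 7 moves as required.

M - H - A - B - I - N - O - P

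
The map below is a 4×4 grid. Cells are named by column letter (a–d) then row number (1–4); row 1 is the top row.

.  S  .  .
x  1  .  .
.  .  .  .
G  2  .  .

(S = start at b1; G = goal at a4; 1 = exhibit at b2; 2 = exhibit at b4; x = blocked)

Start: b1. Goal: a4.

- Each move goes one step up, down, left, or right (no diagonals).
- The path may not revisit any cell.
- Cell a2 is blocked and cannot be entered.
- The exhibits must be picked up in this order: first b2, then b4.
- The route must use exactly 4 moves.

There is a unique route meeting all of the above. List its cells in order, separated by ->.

The waypoints must appear in the order b2, b4, with no cell reused.
Route from b1: down 3 to b4, left 1 to a4 — 4 moves in all.
Check: order respected (1 at step 1, 2 at step 3); 4 moves as required.

b1 -> b2 -> b3 -> b4 -> a4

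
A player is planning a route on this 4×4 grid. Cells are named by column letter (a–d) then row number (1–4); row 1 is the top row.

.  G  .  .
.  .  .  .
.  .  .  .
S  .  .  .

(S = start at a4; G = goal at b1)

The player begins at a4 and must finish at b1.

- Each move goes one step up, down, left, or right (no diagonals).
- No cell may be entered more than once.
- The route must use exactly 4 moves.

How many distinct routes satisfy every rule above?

Need simple routes of exactly 4 moves from a4 to b1 (Manhattan distance 4, so 0 moves are spent on a detour and 0 undoing it).
Enumerating: a4 a3 a2 a1 b1 | a4 a3 a2 b2 b1 | a4 a3 b3 b2 b1 | a4 b4 b3 b2 b1.
That gives 4 routes.

4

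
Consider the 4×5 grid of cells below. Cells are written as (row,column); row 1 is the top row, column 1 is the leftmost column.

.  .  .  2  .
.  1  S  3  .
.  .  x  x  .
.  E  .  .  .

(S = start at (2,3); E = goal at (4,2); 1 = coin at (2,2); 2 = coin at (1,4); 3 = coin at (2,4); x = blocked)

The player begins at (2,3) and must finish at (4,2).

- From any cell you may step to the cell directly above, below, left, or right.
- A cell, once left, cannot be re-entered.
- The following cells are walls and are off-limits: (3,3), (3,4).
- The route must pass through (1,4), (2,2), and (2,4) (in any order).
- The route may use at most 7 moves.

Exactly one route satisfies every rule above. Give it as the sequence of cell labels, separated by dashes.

Any route must reach (1,4), (2,2), and (2,4) and still end at (4,2) within 7 moves, so the order of the required stops is forced.
Route from (2,3): right 1 to (2,4), up 1 to (1,4), left 2 to (1,2), down 3 to (4,2) — 7 moves in all.
Check: all required cells visited; 7 ≤ 7 moves.

(2,3) - (2,4) - (1,4) - (1,3) - (1,2) - (2,2) - (3,2) - (4,2)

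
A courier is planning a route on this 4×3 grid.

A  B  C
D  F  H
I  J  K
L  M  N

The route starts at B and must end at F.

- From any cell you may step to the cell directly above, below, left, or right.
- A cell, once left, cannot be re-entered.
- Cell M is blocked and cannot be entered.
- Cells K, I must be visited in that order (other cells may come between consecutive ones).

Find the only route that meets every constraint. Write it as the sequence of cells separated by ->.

B -> C -> H -> K -> J -> I -> D -> F

The waypoints must appear in the order K, I, with no cell reused.
Route from B: right to C, 2× down (reaching K), 2× left (reaching I), up to D, right to F — 7 moves in all.
Check: order respected (K at step 3, I at step 5).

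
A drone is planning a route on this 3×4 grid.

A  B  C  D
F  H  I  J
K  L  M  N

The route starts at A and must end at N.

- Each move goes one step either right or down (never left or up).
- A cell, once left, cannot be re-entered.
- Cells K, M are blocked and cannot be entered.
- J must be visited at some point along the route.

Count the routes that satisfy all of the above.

A right/down-only route from A to N makes exactly 2 down-moves and 3 right-moves in some order.
With no other constraints that would be C(5,2) = 10 routes.
Split at J and multiply the segment counts (each segment already excludes blocked cells): A→J: 4; J→N: 1; product = 4.
That gives 4 routes.

4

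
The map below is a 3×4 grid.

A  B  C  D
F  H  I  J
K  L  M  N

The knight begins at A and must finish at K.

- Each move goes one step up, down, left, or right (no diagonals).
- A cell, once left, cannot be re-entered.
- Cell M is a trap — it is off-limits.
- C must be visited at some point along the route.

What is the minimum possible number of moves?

6

Any route passes through C somewhere between A and K. Summing Manhattan distances along the two legs (A → C → K) gives a lower bound of 2 + 4 = 6 moves.
A route of 6 moves achieves this: A → B → C → I → H → L → K.
Since 6 matches the lower bound, it is optimal.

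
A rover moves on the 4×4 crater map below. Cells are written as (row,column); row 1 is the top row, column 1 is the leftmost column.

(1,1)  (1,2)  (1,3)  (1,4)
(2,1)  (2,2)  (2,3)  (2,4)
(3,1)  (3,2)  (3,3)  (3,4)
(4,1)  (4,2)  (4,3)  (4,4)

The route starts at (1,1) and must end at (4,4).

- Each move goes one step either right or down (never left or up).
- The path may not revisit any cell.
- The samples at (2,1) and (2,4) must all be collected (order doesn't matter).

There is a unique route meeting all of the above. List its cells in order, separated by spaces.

(1,1) (2,1) (2,2) (2,3) (2,4) (3,4) (4,4)

Moves only go right or down, so the column and row indices never decrease.
Route from (1,1): down to (2,1), 3× right (reaching (2,4)), 2× down (reaching (4,4)) — 6 moves in all.
Check: all required cells visited.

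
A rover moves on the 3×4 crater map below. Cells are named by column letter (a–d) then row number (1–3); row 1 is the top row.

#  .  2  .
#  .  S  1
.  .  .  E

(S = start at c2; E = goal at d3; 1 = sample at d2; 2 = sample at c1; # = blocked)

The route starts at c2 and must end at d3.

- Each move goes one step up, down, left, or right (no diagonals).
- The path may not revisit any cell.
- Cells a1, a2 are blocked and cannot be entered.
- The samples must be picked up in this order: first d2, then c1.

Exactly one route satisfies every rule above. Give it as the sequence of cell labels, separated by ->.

The waypoints must appear in the order d2, c1, with no cell reused.
Route from c2: right 1 to d2, up 1 to d1, left 2 to b1, down 2 to b3, right 2 to d3 — 8 moves in all.
Check: order respected (1 at step 1, 2 at step 3).

c2 -> d2 -> d1 -> c1 -> b1 -> b2 -> b3 -> c3 -> d3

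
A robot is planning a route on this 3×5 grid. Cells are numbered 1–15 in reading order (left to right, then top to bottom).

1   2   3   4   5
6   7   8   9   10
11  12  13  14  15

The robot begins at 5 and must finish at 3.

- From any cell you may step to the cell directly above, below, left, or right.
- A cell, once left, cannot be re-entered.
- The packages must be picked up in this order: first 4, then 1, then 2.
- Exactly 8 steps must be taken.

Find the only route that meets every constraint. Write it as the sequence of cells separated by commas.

5, 4, 9, 8, 7, 6, 1, 2, 3

The waypoints must appear in the order 4, 1, 2, with no cell reused.
Route from 5: left 1 to 4, down 1 to 9, left 3 to 6, up 1 to 1, right 2 to 3 — 8 moves in all.
Check: order respected (4 at step 1, 1 at step 6, 2 at step 7); 8 moves as required.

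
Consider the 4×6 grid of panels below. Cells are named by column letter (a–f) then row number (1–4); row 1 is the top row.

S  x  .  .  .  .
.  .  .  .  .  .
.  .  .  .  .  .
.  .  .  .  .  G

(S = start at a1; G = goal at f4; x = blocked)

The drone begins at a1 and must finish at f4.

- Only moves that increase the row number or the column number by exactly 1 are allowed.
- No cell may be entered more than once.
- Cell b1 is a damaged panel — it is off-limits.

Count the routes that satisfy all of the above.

A right/down-only route from a1 to f4 makes exactly 3 down-moves and 5 right-moves in some order.
With no other constraints that would be C(8,3) = 56 routes.
Subtract routes through each blocked cell (inclusion–exclusion for overlaps): − through b1: 35 → 21.
That gives 21 routes.

21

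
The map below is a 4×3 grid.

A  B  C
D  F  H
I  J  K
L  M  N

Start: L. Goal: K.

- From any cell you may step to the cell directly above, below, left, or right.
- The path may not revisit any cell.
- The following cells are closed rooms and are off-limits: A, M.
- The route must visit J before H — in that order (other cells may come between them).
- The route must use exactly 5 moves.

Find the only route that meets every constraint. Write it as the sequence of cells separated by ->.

L -> I -> J -> F -> H -> K

The waypoints must appear in the order J, H, with no cell reused.
Route from L: up 1 to I, right 1 to J, up 1 to F, right 1 to H, down 1 to K — 5 moves in all.
Check: order respected (J at step 2, H at step 4); 5 moves as required.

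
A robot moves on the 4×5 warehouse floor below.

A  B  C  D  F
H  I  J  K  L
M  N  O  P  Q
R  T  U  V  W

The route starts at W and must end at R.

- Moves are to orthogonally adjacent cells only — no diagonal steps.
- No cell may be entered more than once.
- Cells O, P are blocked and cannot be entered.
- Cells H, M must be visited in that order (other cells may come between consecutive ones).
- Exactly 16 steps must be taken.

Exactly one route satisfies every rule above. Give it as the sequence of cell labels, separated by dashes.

W - V - U - T - N - I - J - K - L - F - D - C - B - A - H - M - R

The waypoints must appear in the order H, M, with no cell reused.
Route from W: left 3 to T, up 2 to I, right 3 to L, up 1 to F, left 4 to A, down 3 to R — 16 moves in all.
Check: order respected (H at step 14, M at step 15); 16 moves as required.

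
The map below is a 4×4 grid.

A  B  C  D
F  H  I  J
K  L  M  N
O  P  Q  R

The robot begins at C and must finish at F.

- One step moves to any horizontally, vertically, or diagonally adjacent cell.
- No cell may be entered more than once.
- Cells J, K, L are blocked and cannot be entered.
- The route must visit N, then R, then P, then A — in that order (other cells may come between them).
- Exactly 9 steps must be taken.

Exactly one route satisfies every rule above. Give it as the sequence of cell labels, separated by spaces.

The waypoints must appear in the order N, R, P, A, with no cell reused.
Route from C: down to I, down-right to N, down to R, 2× left (reaching P), up-right to M, 2× up-left (reaching A), down to F — 9 moves in all.
Check: order respected (N at step 2, R at step 3, P at step 5, A at step 8); 9 moves as required.

C I N R Q P M H A F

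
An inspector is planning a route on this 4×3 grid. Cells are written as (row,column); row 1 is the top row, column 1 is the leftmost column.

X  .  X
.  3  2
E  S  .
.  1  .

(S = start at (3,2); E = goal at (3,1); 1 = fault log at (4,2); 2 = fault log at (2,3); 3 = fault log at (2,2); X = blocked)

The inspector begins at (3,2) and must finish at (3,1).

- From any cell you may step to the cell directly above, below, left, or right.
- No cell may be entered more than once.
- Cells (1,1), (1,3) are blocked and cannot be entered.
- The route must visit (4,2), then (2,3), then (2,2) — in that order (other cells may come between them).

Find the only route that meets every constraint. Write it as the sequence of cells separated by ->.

(3,2) -> (4,2) -> (4,3) -> (3,3) -> (2,3) -> (2,2) -> (2,1) -> (3,1)

The waypoints must appear in the order (4,2), (2,3), (2,2), with no cell reused.
Route from (3,2): down 1 to (4,2), right 1 to (4,3), up 2 to (2,3), left 2 to (2,1), down 1 to (3,1) — 7 moves in all.
Check: order respected (1 at step 1, 2 at step 4, 3 at step 5).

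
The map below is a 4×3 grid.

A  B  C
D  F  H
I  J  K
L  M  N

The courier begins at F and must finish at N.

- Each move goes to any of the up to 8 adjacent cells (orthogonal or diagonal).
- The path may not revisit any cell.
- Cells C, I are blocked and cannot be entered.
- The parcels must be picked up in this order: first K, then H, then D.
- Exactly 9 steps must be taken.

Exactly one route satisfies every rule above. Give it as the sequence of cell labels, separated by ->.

F -> K -> H -> B -> A -> D -> J -> L -> M -> N

The waypoints must appear in the order K, H, D, with no cell reused.
Route from F: down-right to K, up to H, up-left to B, left to A, down to D, down-right to J, down-left to L, 2× right (reaching N) — 9 moves in all.
Check: order respected (K at step 1, H at step 2, D at step 5); 9 moves as required.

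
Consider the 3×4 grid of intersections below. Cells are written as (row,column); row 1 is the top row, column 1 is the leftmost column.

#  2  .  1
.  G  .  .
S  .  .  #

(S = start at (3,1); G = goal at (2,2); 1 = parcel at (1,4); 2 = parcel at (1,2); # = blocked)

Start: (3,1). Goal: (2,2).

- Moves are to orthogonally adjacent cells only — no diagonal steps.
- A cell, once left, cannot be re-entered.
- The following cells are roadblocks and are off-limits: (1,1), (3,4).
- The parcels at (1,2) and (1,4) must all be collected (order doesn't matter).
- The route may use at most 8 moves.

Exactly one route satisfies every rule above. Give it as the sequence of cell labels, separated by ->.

The budget equals the shortest possible length, so every move has to be on a shortest route through the required cells.
Route from (3,1): 2× right (reaching (3,3)), up to (2,3), right to (2,4), up to (1,4), 2× left (reaching (1,2)), down to (2,2) — 8 moves in all.
Check: all required cells visited; 8 ≤ 8 moves.

(3,1) -> (3,2) -> (3,3) -> (2,3) -> (2,4) -> (1,4) -> (1,3) -> (1,2) -> (2,2)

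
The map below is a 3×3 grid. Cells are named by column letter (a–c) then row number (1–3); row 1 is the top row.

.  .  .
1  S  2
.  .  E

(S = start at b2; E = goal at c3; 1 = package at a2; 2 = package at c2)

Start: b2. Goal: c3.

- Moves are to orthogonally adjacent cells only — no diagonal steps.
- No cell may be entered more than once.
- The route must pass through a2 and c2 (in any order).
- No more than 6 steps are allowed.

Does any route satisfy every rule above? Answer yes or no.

yes

One route that works: b2 → a2 → a1 → b1 → c1 → c2 → c3.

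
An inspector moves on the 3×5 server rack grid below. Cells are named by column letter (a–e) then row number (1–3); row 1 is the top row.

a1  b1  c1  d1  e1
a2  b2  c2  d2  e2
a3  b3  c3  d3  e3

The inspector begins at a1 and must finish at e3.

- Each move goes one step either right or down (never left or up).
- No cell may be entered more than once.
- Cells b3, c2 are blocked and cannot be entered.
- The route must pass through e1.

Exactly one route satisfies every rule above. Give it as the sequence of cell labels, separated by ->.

a1 -> b1 -> c1 -> d1 -> e1 -> e2 -> e3

Moves only go right or down, so the column and row indices never decrease.
Route from a1: 4× right (reaching e1), 2× down (reaching e3) — 6 moves in all.
Check: all required cells visited.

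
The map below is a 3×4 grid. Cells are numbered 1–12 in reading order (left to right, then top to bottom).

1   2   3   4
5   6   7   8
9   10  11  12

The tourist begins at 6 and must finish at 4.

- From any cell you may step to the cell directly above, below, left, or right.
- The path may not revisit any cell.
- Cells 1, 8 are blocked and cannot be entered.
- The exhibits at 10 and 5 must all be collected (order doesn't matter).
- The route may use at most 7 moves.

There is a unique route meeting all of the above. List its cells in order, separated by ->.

6 -> 5 -> 9 -> 10 -> 11 -> 7 -> 3 -> 4

The 7-move cap with required stops at 10, 5 leaves no slack for detours.
Route from 6: left to 5, down to 9, 2× right (reaching 11), 2× up (reaching 3), right to 4 — 7 moves in all.
Check: all required cells visited; 7 ≤ 7 moves.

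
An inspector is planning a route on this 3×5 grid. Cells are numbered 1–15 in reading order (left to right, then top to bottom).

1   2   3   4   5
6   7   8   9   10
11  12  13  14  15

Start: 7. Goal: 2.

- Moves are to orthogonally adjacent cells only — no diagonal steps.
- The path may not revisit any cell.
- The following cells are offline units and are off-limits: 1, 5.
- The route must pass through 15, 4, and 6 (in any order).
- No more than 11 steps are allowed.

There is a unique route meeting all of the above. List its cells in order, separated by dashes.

7 - 6 - 11 - 12 - 13 - 14 - 15 - 10 - 9 - 4 - 3 - 2

The 11-move cap with required stops at 15, 4, 6 leaves no slack for detours.
Route from 7: left to 6, down to 11, 4× right (reaching 15), up to 10, left to 9, up to 4, 2× left (reaching 2) — 11 moves in all.
Check: all required cells visited; 11 ≤ 11 moves.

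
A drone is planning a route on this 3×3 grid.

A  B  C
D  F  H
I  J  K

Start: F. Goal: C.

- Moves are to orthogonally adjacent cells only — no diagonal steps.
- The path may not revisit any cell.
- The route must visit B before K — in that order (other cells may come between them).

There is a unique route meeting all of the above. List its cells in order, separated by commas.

The waypoints must appear in the order B, K, with no cell reused.
Route from F: up to B, left to A, 2× down (reaching I), 2× right (reaching K), 2× up (reaching C) — 8 moves in all.
Check: order respected (B at step 1, K at step 6).

F, B, A, D, I, J, K, H, C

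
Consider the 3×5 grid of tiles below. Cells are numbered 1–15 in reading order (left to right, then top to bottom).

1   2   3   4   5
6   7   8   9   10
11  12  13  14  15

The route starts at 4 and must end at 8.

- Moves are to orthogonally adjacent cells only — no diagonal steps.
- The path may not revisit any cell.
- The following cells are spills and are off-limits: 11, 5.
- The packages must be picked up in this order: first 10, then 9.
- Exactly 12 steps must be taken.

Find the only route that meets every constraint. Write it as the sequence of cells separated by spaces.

The waypoints must appear in the order 10, 9, with no cell reused.
Route from 4: 3× left (reaching 1), down to 6, right to 7, down to 12, 3× right (reaching 15), up to 10, 2× left (reaching 8) — 12 moves in all.
Check: order respected (10 at step 10, 9 at step 11); 12 moves as required.

4 3 2 1 6 7 12 13 14 15 10 9 8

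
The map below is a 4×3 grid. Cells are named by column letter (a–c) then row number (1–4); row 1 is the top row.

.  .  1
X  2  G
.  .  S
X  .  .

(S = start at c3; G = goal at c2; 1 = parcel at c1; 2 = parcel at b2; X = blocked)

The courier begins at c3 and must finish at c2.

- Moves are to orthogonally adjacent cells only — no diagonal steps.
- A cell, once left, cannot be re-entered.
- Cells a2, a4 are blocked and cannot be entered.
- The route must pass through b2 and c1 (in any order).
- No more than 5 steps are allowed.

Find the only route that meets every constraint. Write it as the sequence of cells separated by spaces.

The budget equals the shortest possible length, so every move has to be on a shortest route through the required cells.
Route from c3: left 1 to b3, up 2 to b1, right 1 to c1, down 1 to c2 — 5 moves in all.
Check: all required cells visited; 5 ≤ 5 moves.

c3 b3 b2 b1 c1 c2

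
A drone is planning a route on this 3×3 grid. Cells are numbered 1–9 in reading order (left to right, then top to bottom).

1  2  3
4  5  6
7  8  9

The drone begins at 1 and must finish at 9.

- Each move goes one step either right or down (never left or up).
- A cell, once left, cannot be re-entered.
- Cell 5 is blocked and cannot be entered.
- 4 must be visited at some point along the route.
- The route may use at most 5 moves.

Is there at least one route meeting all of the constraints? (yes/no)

One route that works: 1 → 4 → 7 → 8 → 9.

yes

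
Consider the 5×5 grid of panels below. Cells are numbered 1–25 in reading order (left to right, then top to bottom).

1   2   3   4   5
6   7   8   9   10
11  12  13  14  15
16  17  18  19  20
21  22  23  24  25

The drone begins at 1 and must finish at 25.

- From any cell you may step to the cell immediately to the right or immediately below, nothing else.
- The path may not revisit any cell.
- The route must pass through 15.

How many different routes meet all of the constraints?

15

A right/down-only route from 1 to 25 makes exactly 4 down-moves and 4 right-moves in some order.
With no other constraints that would be C(8,4) = 70 routes.
Split at 15 and multiply the segment counts: 1→15: 15; 15→25: 1; product = 15.
That gives 15 routes.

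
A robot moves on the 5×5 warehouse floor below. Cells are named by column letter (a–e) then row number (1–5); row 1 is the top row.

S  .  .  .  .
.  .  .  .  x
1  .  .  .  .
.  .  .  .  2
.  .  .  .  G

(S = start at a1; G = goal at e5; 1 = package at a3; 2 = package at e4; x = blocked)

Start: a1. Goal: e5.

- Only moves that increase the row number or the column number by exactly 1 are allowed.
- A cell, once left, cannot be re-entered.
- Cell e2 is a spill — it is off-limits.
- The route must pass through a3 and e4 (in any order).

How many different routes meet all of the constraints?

5

A right/down-only route from a1 to e5 makes exactly 4 down-moves and 4 right-moves in some order.
With no other constraints that would be C(8,4) = 70 routes.
A monotone route can only reach the required cells in the order a3, e4, so split there and multiply the segment counts (each segment already excludes blocked cells): a1→a3: 1; a3→e4: 5; e4→e5: 1; product = 5.
That gives 5 routes.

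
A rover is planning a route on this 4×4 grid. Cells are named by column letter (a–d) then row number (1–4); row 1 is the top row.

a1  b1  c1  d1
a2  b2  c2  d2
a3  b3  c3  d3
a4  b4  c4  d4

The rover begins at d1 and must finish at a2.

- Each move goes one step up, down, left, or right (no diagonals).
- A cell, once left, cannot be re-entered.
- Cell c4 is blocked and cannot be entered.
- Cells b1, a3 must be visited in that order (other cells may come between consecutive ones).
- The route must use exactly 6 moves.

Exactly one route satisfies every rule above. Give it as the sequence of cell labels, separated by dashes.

The waypoints must appear in the order b1, a3, with no cell reused.
Route from d1: 2× left (reaching b1), 2× down (reaching b3), left to a3, up to a2 — 6 moves in all.
Check: order respected (b1 at step 2, a3 at step 5); 6 moves as required.

d1 - c1 - b1 - b2 - b3 - a3 - a2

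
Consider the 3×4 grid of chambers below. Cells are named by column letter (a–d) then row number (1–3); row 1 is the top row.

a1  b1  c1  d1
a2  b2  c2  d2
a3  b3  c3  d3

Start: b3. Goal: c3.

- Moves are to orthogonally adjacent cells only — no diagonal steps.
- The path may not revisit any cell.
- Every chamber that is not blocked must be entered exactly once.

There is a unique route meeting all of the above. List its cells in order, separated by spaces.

Need to visit all 12 open cells exactly once, starting at b3 and ending at c3.
Route from b3: left 1 to a3, up 2 to a1, right 1 to b1, down 1 to b2, right 1 to c2, up 1 to c1, right 1 to d1, down 2 to d3, left 1 to c3 — 11 moves in all.
Check: all 12 open cells covered.

b3 a3 a2 a1 b1 b2 c2 c1 d1 d2 d3 c3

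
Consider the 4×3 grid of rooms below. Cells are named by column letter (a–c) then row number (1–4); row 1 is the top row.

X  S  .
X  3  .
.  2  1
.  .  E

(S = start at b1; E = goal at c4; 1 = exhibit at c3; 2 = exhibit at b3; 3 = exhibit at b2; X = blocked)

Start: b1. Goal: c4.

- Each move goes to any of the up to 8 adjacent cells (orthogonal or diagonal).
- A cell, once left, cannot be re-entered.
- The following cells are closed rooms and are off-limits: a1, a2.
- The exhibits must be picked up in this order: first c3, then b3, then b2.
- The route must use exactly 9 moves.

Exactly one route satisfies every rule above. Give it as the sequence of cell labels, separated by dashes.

The waypoints must appear in the order c3, b3, b2, with no cell reused.
Route from b1: right to c1, 2× down (reaching c3), left to b3, up to b2, down-left to a3, down to a4, 2× right (reaching c4) — 9 moves in all.
Check: order respected (1 at step 3, 2 at step 4, 3 at step 5); 9 moves as required.

b1 - c1 - c2 - c3 - b3 - b2 - a3 - a4 - b4 - c4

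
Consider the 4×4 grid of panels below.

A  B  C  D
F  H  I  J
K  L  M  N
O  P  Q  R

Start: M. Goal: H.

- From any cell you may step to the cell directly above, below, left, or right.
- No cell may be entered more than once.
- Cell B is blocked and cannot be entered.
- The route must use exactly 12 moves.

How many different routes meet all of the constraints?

Need simple routes of exactly 12 moves from M to H (Manhattan distance 2, so 5 moves are spent on a detour and 5 undoing it).
Enumerating: M I C D J N R Q P L K F H | M I C D J N R Q P O K F H | M I C D J N R Q P O K L H | M L K O P Q R N J D C I H.
That gives 4 routes.

4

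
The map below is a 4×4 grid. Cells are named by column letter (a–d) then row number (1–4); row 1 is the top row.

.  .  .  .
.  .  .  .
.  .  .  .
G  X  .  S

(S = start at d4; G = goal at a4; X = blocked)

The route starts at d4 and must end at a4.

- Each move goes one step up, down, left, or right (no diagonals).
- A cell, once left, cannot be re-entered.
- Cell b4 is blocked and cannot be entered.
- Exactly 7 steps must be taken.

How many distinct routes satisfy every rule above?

Need simple routes of exactly 7 moves from d4 to a4 (Manhattan distance 3, so 2 moves are spent on a detour and 2 undoing it).
Branch systematically from the start, pruning whenever the remaining move budget drops below the Manhattan distance to a4 or differs from it in parity. Grouping the completions by first move — via d3: 6; via c4: 3 — and summing: 6 + 3 = 9.
That gives 9 routes.

9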